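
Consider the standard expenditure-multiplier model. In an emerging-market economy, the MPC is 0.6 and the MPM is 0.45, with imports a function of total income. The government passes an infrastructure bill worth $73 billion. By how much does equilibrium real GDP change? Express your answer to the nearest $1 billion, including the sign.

+$86 billion

Government-spending multiplier = 1/(1 − c + m) = 1/(1 − 0.6 + 0.45) = 1/0.85 ≈ 1.176.
ΔY = k × ΔG = (+$73 billion) / 0.85 ≈ +$86 billion.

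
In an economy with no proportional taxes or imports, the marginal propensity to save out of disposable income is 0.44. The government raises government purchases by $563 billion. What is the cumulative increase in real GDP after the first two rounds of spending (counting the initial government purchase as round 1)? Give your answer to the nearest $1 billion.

$878 billion

MPC = 1 − MPS = 1 − 0.44 = 0.56.
Round 1 adds ΔG = $563 billion; each later round is MPC = 0.56 times the previous.
After 2 rounds: 563 + 315.28 = ΔG·(1 − c^2)/(1 − c) = 563 × (1 − 0.3136)/0.44 ≈ $878 billion.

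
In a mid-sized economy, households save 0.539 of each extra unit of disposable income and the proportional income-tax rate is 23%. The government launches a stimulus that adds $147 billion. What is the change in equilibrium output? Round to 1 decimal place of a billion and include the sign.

+$227.9 billion

MPC = 1 − MPS = 1 − 0.539 = 0.461.
Expenditure multiplier = 1/(1 − c(1−t)) = 1/(1 − 0.461×0.77) = 1/0.64503 ≈ 1.55.
ΔY = k × ΔG = (+$147 billion) / 0.64503 ≈ +$227.9 billion.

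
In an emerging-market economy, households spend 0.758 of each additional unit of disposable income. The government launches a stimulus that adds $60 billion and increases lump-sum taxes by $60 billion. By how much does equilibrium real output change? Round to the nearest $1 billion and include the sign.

Expenditure multiplier = 1/(1 − MPC) = 1/(1 − 0.758) = 1/0.242 ≈ 4.132.
ΔG contributes k·ΔG = (+$60 billion) / 0.242 ≈ +$247.9 billion.
ΔT of +$60 billion changes first-round spending by −c·ΔT = −$45.48 billion, contributing k·(−c·ΔT) = (−$45.48 billion) / 0.242 ≈ −$187.9 billion.
With ΔG = ΔT and no other leakages, the balanced-budget multiplier is 1, so ΔY = ΔG = +$60 billion.

+$60 billion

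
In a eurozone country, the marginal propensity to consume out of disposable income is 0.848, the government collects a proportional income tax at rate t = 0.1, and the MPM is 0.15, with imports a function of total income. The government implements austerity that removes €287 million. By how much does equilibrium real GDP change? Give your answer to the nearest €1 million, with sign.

Spending multiplier = 1/(1 − c(1−t) + m) = 1/(1 − 0.848×0.9 + 0.15) = 1/0.3868 ≈ 2.585.
ΔY = k × ΔG = (−€287 million) / 0.3868 ≈ −€742 million.

−€742 million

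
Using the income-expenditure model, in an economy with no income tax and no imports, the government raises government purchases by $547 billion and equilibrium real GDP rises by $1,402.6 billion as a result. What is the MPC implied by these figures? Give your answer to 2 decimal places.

Implied spending multiplier k = ΔY/ΔG = 1,402.6/547 ≈ 2.5642.
Since k = 1/(1 − MPC), MPC = 1 − 1/k = 1 − ΔG/ΔY = 1 − 547/1,402.6 ≈ 0.61.

0.61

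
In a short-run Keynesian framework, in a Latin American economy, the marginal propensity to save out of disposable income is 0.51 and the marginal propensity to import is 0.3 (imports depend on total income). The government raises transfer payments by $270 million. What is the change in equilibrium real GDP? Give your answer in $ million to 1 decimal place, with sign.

+$163.3 million

MPC = 1 − MPS = 1 − 0.51 = 0.49.
The transfer change shifts disposable income by +$270 million, so first-round consumption changes by c·ΔTR = 0.49 × (+$270 million) = +$132.3 million.
Expenditure multiplier = 1/(1 − c + m) = 1/(1 − 0.49 + 0.3) = 1/0.81 ≈ 1.235.
The transfer multiplier is c × k ≈ 0.605, so ΔY = k × (c·ΔTR) = (+$132.3 million) / 0.81 ≈ +$163.3 million.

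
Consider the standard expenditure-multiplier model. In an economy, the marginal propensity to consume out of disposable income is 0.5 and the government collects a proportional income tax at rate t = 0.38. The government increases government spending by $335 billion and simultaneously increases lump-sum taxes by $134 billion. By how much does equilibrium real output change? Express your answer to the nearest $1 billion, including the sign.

+$388 billion

Expenditure multiplier = 1/(1 − c(1−t)) = 1/(1 − 0.5×0.62) = 1/0.69 ≈ 1.449.
ΔG contributes k·ΔG = (+$335 billion) / 0.69 ≈ +$485.5 billion.
ΔT of +$134 billion changes first-round spending by −c·ΔT = −$67 billion, contributing k·(−c·ΔT) = (−$67 billion) / 0.69 ≈ −$97.1 billion.
Net ΔY = k(ΔG − c·ΔT) = (+$268 billion) / 0.69 ≈ +$388 billion.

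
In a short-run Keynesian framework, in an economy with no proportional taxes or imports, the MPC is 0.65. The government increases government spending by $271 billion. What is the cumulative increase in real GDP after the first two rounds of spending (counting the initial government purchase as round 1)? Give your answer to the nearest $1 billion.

$447 billion

Round 1 adds ΔG = $271 billion; each later round is MPC = 0.65 times the previous.
After 2 rounds: 271 + 176.15 = ΔG·(1 − c^2)/(1 − c) = 271 × (1 − 0.4225)/0.35 ≈ $447 billion.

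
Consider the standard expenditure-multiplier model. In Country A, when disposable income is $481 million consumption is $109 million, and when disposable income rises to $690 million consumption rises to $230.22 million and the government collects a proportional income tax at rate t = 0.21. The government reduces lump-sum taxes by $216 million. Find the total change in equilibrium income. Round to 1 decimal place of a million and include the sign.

+$231.2 million

MPC = ΔC/ΔYd = (230.22 − 109)/(690 − 481) = 121.22/209 = 0.58.
A lump-sum tax change of −$216 million shifts disposable income by +$216 million; first-round consumption changes by −c × ΔT = −0.58 × (−$216 million) = +$125.28 million.
Expenditure multiplier = 1/(1 − c(1−t)) = 1/(1 − 0.58×0.79) = 1/0.5418 ≈ 1.846.
The tax multiplier is −c × k ≈ −1.071, so ΔY = k × (−c·ΔT) = (+$125.28 million) / 0.5418 ≈ +$231.2 million.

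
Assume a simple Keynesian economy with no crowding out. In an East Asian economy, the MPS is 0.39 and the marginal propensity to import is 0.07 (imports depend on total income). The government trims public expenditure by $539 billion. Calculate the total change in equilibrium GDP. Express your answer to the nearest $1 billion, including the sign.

−$1,172 billion

MPC = 1 − MPS = 1 − 0.39 = 0.61.
Expenditure multiplier = 1/(1 − c + m) = 1/(1 − 0.61 + 0.07) = 1/0.46 ≈ 2.174.
ΔY = k × ΔG = (−$539 billion) / 0.46 ≈ −$1,172 billion.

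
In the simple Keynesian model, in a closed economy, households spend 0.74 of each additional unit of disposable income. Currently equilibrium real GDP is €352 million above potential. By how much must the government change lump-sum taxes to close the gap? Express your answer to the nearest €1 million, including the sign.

Spending multiplier = 1/(1 − MPC) = 1/(1 − 0.74) = 1/0.26 ≈ 3.846.
Tax multiplier = −c·k = −0.74/0.26 ≈ −2.846. Need ΔY = −€352 million, so ΔT = ΔY/(−c·k) = −(−€352 million) × 0.26 / 0.74 ≈ +€124 million.
The government should raise lump-sum taxes by €124 million.

+€124 million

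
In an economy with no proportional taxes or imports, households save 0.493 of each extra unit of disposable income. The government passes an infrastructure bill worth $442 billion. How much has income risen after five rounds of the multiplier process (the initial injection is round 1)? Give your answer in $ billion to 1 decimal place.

$866.5 billion

MPC = 1 − MPS = 1 − 0.493 = 0.507.
Round 1 adds ΔG = $442 billion; each later round is MPC = 0.507 times the previous.
After 5 rounds: 442 + 224.094 + 113.615658 + 57.603138606 + 29.204791273242 = ΔG·(1 − c^5)/(1 − c) = 442 × (1 − 0.033499613519307)/0.493 ≈ $866.5 billion.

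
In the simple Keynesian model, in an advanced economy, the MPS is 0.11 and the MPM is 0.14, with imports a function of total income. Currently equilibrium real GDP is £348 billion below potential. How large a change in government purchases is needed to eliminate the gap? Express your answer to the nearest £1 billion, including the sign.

MPC = 1 − MPS = 1 − 0.11 = 0.89.
Spending multiplier = 1/(1 − c + m) = 1/(1 − 0.89 + 0.14) = 1/0.25 = 4.
Need ΔY = +£348 billion, so ΔG = ΔY/k = (+£348 billion) × 0.25 = +£87 billion.
The government should increase government purchases by £87 billion.

+£87 billion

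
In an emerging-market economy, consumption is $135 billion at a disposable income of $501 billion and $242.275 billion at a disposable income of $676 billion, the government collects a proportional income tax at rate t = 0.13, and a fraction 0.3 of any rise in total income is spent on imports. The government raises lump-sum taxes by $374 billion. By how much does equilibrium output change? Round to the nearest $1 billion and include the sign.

−$299 billion

MPC = ΔC/ΔYd = (242.275 − 135)/(676 − 501) = 107.275/175 = 0.613.
A lump-sum tax change of +$374 billion shifts disposable income by −$374 billion; first-round consumption changes by −c × ΔT = −0.613 × (+$374 billion) = −$229.262 billion.
Expenditure multiplier = 1/(1 − c(1−t) + m) = 1/(1 − 0.613×0.87 + 0.3) = 1/0.76669 ≈ 1.304.
The tax multiplier is −c × k ≈ −0.8, so ΔY = k × (−c·ΔT) = (−$229.262 billion) / 0.76669 ≈ −$299 billion.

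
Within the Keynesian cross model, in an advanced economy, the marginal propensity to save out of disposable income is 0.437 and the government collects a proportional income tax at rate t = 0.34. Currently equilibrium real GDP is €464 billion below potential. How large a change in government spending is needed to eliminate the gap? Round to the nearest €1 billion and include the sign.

+€292 billion

MPC = 1 − MPS = 1 − 0.437 = 0.563.
Spending multiplier = 1/(1 − c(1−t)) = 1/(1 − 0.563×0.66) = 1/0.62842 ≈ 1.591.
Need ΔY = +€464 billion, so ΔG = ΔY/k = (+€464 billion) × 0.62842 ≈ +€292 billion.
The government should increase government spending by €292 billion.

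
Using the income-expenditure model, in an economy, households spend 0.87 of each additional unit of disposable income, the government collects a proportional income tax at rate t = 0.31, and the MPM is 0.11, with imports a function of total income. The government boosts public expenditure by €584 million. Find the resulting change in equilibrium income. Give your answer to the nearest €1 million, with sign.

+€1,146 million

Spending multiplier = 1/(1 − c(1−t) + m) = 1/(1 − 0.87×0.69 + 0.11) = 1/0.5097 ≈ 1.962.
ΔY = k × ΔG = (+€584 million) / 0.5097 ≈ +€1,146 million.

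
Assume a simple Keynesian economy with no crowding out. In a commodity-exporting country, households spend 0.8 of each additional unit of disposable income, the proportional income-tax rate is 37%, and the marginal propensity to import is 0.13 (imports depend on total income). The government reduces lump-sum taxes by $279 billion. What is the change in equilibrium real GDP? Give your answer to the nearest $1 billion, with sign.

A lump-sum tax change of −$279 billion shifts disposable income by +$279 billion; first-round consumption changes by −c × ΔT = −0.8 × (−$279 billion) = +$223.2 billion.
Expenditure multiplier = 1/(1 − c(1−t) + m) = 1/(1 − 0.8×0.63 + 0.13) = 1/0.626 ≈ 1.597.
The tax multiplier is −c × k ≈ −1.278, so ΔY = k × (−c·ΔT) = (+$223.2 billion) / 0.626 ≈ +$357 billion.

+$357 billion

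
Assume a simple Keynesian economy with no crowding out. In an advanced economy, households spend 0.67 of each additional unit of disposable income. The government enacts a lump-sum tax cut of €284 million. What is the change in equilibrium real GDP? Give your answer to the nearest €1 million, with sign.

A lump-sum tax change of −€284 million shifts disposable income by +€284 million; first-round consumption changes by −c × ΔT = −0.67 × (−€284 million) = +€190.28 million.
Expenditure multiplier = 1/(1 − MPC) = 1/(1 − 0.67) = 1/0.33 ≈ 3.03.
The tax multiplier is −c × k ≈ −2.03, so ΔY = k × (−c·ΔT) = (+€190.28 million) / 0.33 ≈ +€577 million.

+€577 million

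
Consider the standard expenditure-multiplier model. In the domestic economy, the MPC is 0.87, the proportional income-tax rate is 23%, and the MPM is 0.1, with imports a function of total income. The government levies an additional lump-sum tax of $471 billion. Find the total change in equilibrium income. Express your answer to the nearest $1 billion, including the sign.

−$953 billion

A lump-sum tax change of +$471 billion shifts disposable income by −$471 billion; first-round consumption changes by −c × ΔT = −0.87 × (+$471 billion) = −$409.77 billion.
Expenditure multiplier = 1/(1 − c(1−t) + m) = 1/(1 − 0.87×0.77 + 0.1) = 1/0.4301 ≈ 2.325.
The tax multiplier is −c × k ≈ −2.023, so ΔY = k × (−c·ΔT) = (−$409.77 billion) / 0.4301 ≈ −$953 billion.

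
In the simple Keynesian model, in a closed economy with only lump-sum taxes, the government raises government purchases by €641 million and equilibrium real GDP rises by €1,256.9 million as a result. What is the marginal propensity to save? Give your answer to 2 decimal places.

0.51

Implied spending multiplier k = ΔY/ΔG = 1,256.9/641 ≈ 1.9608.
Since k = 1/(1 − MPC), MPC = 1 − 1/k = 1 − ΔG/ΔY = 1 − 641/1,256.9 ≈ 0.49.
MPS = 1 − MPC = 0.51.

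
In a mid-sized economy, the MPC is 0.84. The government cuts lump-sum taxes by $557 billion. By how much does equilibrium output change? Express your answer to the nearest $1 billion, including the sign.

+$2,924 billion

A lump-sum tax change of −$557 billion shifts disposable income by +$557 billion; first-round consumption changes by −c × ΔT = −0.84 × (−$557 billion) = +$467.88 billion.
Expenditure multiplier = 1/(1 − MPC) = 1/(1 − 0.84) = 1/0.16 = 6.25.
The tax multiplier is −c × k = −5.25, so ΔY = k × (−c·ΔT) = (+$467.88 billion) / 0.16 ≈ +$2,924 billion.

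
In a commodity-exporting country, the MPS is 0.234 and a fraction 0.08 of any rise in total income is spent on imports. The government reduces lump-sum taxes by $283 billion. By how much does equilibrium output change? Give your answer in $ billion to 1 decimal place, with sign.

MPC = 1 − MPS = 1 − 0.234 = 0.766.
A lump-sum tax change of −$283 billion shifts disposable income by +$283 billion; first-round consumption changes by −c × ΔT = −0.766 × (−$283 billion) = +$216.778 billion.
Expenditure multiplier = 1/(1 − c + m) = 1/(1 − 0.766 + 0.08) = 1/0.314 ≈ 3.185.
The tax multiplier is −c × k ≈ −2.439, so ΔY = k × (−c·ΔT) = (+$216.778 billion) / 0.314 ≈ +$690.4 billion.

+$690.4 billion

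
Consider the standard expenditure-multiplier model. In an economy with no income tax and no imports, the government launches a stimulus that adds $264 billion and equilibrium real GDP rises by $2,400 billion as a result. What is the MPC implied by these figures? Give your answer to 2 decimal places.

Implied spending multiplier k = ΔY/ΔG = 2,400/264 ≈ 9.0909.
Since k = 1/(1 − MPC), MPC = 1 − 1/k = 1 − ΔG/ΔY = 1 − 264/2,400 = 0.89.

0.89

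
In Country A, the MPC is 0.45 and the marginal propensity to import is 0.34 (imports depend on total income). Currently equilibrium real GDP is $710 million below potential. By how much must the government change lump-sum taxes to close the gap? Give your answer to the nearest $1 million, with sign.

−$1,404 million

Spending multiplier = 1/(1 − c + m) = 1/(1 − 0.45 + 0.34) = 1/0.89 ≈ 1.124.
Tax multiplier = −c·k = −0.45/0.89 ≈ −0.506. Need ΔY = +$710 million, so ΔT = ΔY/(−c·k) = −(+$710 million) × 0.89 / 0.45 ≈ −$1,404 million.
The government should cut lump-sum taxes by $1,404 million.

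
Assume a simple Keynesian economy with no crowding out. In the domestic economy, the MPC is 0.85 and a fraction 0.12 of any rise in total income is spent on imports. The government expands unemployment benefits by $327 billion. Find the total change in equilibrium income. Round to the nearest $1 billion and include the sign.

+$1,029 billion

The transfer change shifts disposable income by +$327 billion, so first-round consumption changes by c·ΔTR = 0.85 × (+$327 billion) = +$277.95 billion.
Expenditure multiplier = 1/(1 − c + m) = 1/(1 − 0.85 + 0.12) = 1/0.27 ≈ 3.704.
The transfer multiplier is c × k ≈ 3.148, so ΔY = k × (c·ΔTR) = (+$277.95 billion) / 0.27 ≈ +$1,029 billion.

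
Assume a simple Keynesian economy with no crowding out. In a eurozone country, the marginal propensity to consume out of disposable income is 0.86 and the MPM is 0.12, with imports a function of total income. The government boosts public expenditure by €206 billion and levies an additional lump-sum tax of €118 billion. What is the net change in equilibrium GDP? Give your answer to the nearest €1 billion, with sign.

Expenditure multiplier = 1/(1 − c + m) = 1/(1 − 0.86 + 0.12) = 1/0.26 ≈ 3.846.
ΔG contributes k·ΔG = (+€206 billion) / 0.26 ≈ +€792.3 billion.
ΔT of +€118 billion changes first-round spending by −c·ΔT = −€101.48 billion, contributing k·(−c·ΔT) = (−€101.48 billion) / 0.26 ≈ −€390.3 billion.
Net ΔY = k(ΔG − c·ΔT) = (+€104.52 billion) / 0.26 = +€402 billion.

+€402 billion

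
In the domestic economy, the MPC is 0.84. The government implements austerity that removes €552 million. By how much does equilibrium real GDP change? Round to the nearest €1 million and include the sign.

Expenditure multiplier = 1/(1 − MPC) = 1/(1 − 0.84) = 1/0.16 = 6.25.
ΔY = k × ΔG = (−€552 million) / 0.16 = −€3,450 million.

−€3,450 million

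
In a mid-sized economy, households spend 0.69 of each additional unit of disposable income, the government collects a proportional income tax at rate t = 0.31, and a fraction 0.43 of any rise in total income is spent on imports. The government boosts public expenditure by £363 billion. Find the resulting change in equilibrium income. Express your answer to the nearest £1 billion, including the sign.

+£381 billion

Expenditure multiplier = 1/(1 − c(1−t) + m) = 1/(1 − 0.69×0.69 + 0.43) = 1/0.9539 ≈ 1.048.
ΔY = k × ΔG = (+£363 billion) / 0.9539 ≈ +£381 billion.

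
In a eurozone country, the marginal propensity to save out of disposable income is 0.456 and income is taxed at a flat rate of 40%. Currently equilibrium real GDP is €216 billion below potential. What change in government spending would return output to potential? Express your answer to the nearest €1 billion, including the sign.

+€145 billion

MPC = 1 − MPS = 1 − 0.456 = 0.544.
Spending multiplier = 1/(1 − c(1−t)) = 1/(1 − 0.544×0.6) = 1/0.6736 ≈ 1.485.
Need ΔY = +€216 billion, so ΔG = ΔY/k = (+€216 billion) × 0.6736 ≈ +€145 billion.
The government should increase government spending by €145 billion.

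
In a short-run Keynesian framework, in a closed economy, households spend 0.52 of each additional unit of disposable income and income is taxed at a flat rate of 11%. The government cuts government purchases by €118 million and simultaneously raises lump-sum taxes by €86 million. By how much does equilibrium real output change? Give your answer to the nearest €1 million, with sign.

Expenditure multiplier = 1/(1 − c(1−t)) = 1/(1 − 0.52×0.89) = 1/0.5372 ≈ 1.862.
ΔG contributes k·ΔG = (−€118 million) / 0.5372 ≈ −€219.7 million.
ΔT of +€86 million changes first-round spending by −c·ΔT = −€44.72 million, contributing k·(−c·ΔT) = (−€44.72 million) / 0.5372 ≈ −€83.2 million.
Net ΔY = k(ΔG − c·ΔT) = (−€162.72 million) / 0.5372 ≈ −€303 million.

−€303 million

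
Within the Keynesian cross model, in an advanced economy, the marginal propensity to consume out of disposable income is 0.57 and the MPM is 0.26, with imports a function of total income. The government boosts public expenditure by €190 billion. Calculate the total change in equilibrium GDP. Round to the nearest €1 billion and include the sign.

+€275 billion

Spending multiplier = 1/(1 − c + m) = 1/(1 − 0.57 + 0.26) = 1/0.69 ≈ 1.449.
ΔY = k × ΔG = (+€190 billion) / 0.69 ≈ +€275 billion.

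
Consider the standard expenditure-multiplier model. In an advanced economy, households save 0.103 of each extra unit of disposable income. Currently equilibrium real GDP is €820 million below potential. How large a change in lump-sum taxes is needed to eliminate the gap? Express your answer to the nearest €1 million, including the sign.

−€94 million

MPC = 1 − MPS = 1 − 0.103 = 0.897.
Spending multiplier = 1/(1 − MPC) = 1/(1 − 0.897) = 1/0.103 ≈ 9.709.
Tax multiplier = −c·k = −0.897/0.103 ≈ −8.709. Need ΔY = +€820 million, so ΔT = ΔY/(−c·k) = −(+€820 million) × 0.103 / 0.897 ≈ −€94 million.
The government should cut lump-sum taxes by €94 million.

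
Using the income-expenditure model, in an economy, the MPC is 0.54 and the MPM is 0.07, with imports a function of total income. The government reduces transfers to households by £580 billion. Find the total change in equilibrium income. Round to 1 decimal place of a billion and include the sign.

The transfer change shifts disposable income by −£580 billion, so first-round consumption changes by c·ΔTR = 0.54 × (−£580 billion) = −£313.2 billion.
Expenditure multiplier = 1/(1 − c + m) = 1/(1 − 0.54 + 0.07) = 1/0.53 ≈ 1.887.
The transfer multiplier is c × k ≈ 1.019, so ΔY = k × (c·ΔTR) = (−£313.2 billion) / 0.53 ≈ −£590.9 billion.

−£590.9 billion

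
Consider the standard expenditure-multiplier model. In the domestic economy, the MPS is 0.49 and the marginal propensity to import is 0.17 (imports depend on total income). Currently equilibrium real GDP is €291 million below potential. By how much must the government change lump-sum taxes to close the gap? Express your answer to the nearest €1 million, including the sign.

−€377 million

MPC = 1 − MPS = 1 − 0.49 = 0.51.
Spending multiplier = 1/(1 − c + m) = 1/(1 − 0.51 + 0.17) = 1/0.66 ≈ 1.515.
Tax multiplier = −c·k = −0.51/0.66 ≈ −0.773. Need ΔY = +€291 million, so ΔT = ΔY/(−c·k) = −(+€291 million) × 0.66 / 0.51 ≈ −€377 million.
The government should cut lump-sum taxes by €377 million.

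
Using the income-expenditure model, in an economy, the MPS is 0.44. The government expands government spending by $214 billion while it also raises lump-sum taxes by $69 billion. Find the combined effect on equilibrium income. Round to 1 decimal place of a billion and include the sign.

MPC = 1 − MPS = 1 − 0.44 = 0.56.
Expenditure multiplier = 1/(1 − MPC) = 1/(1 − 0.56) = 1/0.44 ≈ 2.273.
ΔG contributes k·ΔG = (+$214 billion) / 0.44 ≈ +$486.4 billion.
ΔT of +$69 billion changes first-round spending by −c·ΔT = −$38.64 billion, contributing k·(−c·ΔT) = (−$38.64 billion) / 0.44 ≈ −$87.8 billion.
Net ΔY = k(ΔG − c·ΔT) = (+$175.36 billion) / 0.44 ≈ +$398.5 billion.

+$398.5 billion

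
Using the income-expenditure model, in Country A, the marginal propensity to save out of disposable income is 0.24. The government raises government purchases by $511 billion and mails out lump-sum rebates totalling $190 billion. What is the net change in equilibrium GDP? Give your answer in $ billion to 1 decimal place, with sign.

+$2,730.8 billion

MPC = 1 − MPS = 1 − 0.24 = 0.76.
Expenditure multiplier = 1/(1 − MPC) = 1/(1 − 0.76) = 1/0.24 ≈ 4.167.
ΔG contributes k·ΔG = (+$511 billion) / 0.24 ≈ +$2,129.2 billion.
ΔT of −$190 billion changes first-round spending by −c·ΔT = +$144.4 billion, contributing k·(−c·ΔT) = (+$144.4 billion) / 0.24 ≈ +$601.7 billion.
Net ΔY = k(ΔG − c·ΔT) = (+$655.4 billion) / 0.24 ≈ +$2,730.8 billion.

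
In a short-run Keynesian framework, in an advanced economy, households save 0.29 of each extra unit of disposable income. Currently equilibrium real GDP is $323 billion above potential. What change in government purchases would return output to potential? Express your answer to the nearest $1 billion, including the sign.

MPC = 1 − MPS = 1 − 0.29 = 0.71.
Spending multiplier = 1/(1 − MPC) = 1/(1 − 0.71) = 1/0.29 ≈ 3.448.
Need ΔY = −$323 billion, so ΔG = ΔY/k = (−$323 billion) × 0.29 ≈ −$94 billion.
The government should cut government purchases by $94 billion.

−$94 billion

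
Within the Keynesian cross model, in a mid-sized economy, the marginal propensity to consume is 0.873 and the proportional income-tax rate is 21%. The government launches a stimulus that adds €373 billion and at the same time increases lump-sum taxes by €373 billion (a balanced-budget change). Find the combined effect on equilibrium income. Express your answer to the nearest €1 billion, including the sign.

+€153 billion

Expenditure multiplier = 1/(1 − c(1−t)) = 1/(1 − 0.873×0.79) = 1/0.31033 ≈ 3.222.
ΔG contributes k·ΔG = (+€373 billion) / 0.31033 ≈ +€1,201.9 billion.
ΔT of +€373 billion changes first-round spending by −c·ΔT = −€325.629 billion, contributing k·(−c·ΔT) = (−€325.629 billion) / 0.31033 ≈ −€1,049.3 billion.
Net ΔY = k(ΔG − c·ΔT) = (+€47.371 billion) / 0.31033 ≈ +€153 billion.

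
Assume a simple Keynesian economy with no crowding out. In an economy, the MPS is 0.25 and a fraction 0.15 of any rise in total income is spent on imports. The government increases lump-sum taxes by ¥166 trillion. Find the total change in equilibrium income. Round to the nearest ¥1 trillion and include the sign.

−¥311 trillion

MPC = 1 − MPS = 1 − 0.25 = 0.75.
A lump-sum tax change of +¥166 trillion shifts disposable income by −¥166 trillion; first-round consumption changes by −c × ΔT = −0.75 × (+¥166 trillion) = −¥124.5 trillion.
Expenditure multiplier = 1/(1 − c + m) = 1/(1 − 0.75 + 0.15) = 1/0.4 = 2.5.
The tax multiplier is −c × k = −1.875, so ΔY = k × (−c·ΔT) = (−¥124.5 trillion) / 0.4 ≈ −¥311 trillion.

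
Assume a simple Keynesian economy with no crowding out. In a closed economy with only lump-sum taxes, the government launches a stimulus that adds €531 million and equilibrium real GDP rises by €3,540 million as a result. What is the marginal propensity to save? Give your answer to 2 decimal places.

Implied spending multiplier k = ΔY/ΔG = 3,540/531 ≈ 6.6667.
Since k = 1/(1 − MPC), MPC = 1 − 1/k = 1 − ΔG/ΔY = 1 − 531/3,540 = 0.85.
MPS = 1 − MPC = 0.15.

0.15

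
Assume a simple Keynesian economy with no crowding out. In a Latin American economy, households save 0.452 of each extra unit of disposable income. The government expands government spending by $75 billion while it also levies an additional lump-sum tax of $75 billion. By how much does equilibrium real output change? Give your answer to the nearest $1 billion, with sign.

MPC = 1 − MPS = 1 − 0.452 = 0.548.
Expenditure multiplier = 1/(1 − MPC) = 1/(1 − 0.548) = 1/0.452 ≈ 2.212.
ΔG contributes k·ΔG = (+$75 billion) / 0.452 ≈ +$165.9 billion.
ΔT of +$75 billion changes first-round spending by −c·ΔT = −$41.1 billion, contributing k·(−c·ΔT) = (−$41.1 billion) / 0.452 ≈ −$90.9 billion.
With ΔG = ΔT and no other leakages, the balanced-budget multiplier is 1, so ΔY = ΔG = +$75 billion.

+$75 billion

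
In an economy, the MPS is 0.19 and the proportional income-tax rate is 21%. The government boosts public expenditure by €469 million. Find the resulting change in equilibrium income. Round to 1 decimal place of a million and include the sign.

+€1,302.4 million

MPC = 1 − MPS = 1 − 0.19 = 0.81.
Government-spending multiplier = 1/(1 − c(1−t)) = 1/(1 − 0.81×0.79) = 1/0.3601 ≈ 2.777.
ΔY = k × ΔG = (+€469 million) / 0.3601 ≈ +€1,302.4 million.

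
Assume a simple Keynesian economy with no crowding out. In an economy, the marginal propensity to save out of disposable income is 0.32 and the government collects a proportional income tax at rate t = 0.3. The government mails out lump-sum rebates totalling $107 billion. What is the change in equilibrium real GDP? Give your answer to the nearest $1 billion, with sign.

+$139 billion

MPC = 1 − MPS = 1 − 0.32 = 0.68.
A lump-sum tax change of −$107 billion shifts disposable income by +$107 billion; first-round consumption changes by −c × ΔT = −0.68 × (−$107 billion) = +$72.76 billion.
Expenditure multiplier = 1/(1 − c(1−t)) = 1/(1 − 0.68×0.7) = 1/0.524 ≈ 1.908.
The tax multiplier is −c × k ≈ −1.298, so ΔY = k × (−c·ΔT) = (+$72.76 billion) / 0.524 ≈ +$139 billion.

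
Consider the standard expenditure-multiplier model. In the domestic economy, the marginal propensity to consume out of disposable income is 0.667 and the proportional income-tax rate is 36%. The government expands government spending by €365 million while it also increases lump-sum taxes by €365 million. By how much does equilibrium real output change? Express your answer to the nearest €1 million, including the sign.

Expenditure multiplier = 1/(1 − c(1−t)) = 1/(1 − 0.667×0.64) = 1/0.57312 ≈ 1.745.
ΔG contributes k·ΔG = (+€365 million) / 0.57312 ≈ +€636.9 million.
ΔT of +€365 million changes first-round spending by −c·ΔT = −€243.455 million, contributing k·(−c·ΔT) = (−€243.455 million) / 0.57312 ≈ −€424.8 million.
Net ΔY = k(ΔG − c·ΔT) = (+€121.545 million) / 0.57312 ≈ +€212 million.

+€212 million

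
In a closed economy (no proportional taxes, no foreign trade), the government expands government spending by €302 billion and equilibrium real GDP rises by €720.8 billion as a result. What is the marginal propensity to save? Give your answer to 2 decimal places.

Implied spending multiplier k = ΔY/ΔG = 720.8/302 ≈ 2.3868.
Since k = 1/(1 − MPC), MPC = 1 − 1/k = 1 − ΔG/ΔY = 1 − 302/720.8 ≈ 0.58.
MPS = 1 − MPC = 0.42.

0.42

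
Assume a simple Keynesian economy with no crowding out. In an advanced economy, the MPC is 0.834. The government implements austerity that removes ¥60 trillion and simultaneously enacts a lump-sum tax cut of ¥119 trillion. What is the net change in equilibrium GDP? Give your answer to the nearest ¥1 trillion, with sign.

+¥236 trillion

Expenditure multiplier = 1/(1 − MPC) = 1/(1 − 0.834) = 1/0.166 ≈ 6.024.
ΔG contributes k·ΔG = (−¥60 trillion) / 0.166 ≈ −¥361.4 trillion.
ΔT of −¥119 trillion changes first-round spending by −c·ΔT = +¥99.246 trillion, contributing k·(−c·ΔT) = (+¥99.246 trillion) / 0.166 ≈ +¥597.9 trillion.
Net ΔY = k(ΔG − c·ΔT) = (+¥39.246 trillion) / 0.166 ≈ +¥236 trillion.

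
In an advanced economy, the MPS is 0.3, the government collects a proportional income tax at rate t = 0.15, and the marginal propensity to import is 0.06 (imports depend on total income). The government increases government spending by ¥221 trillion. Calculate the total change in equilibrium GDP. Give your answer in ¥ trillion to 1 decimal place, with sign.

+¥475.3 trillion

MPC = 1 − MPS = 1 − 0.3 = 0.7.
Government-spending multiplier = 1/(1 − c(1−t) + m) = 1/(1 − 0.7×0.85 + 0.06) = 1/0.465 ≈ 2.151.
ΔY = k × ΔG = (+¥221 trillion) / 0.465 ≈ +¥475.3 trillion.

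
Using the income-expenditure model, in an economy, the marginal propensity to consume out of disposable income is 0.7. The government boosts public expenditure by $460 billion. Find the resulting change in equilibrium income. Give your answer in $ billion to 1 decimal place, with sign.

Expenditure multiplier = 1/(1 − MPC) = 1/(1 − 0.7) = 1/0.3 ≈ 3.333.
ΔY = k × ΔG = (+$460 billion) / 0.3 ≈ +$1,533.3 billion.

+$1,533.3 billion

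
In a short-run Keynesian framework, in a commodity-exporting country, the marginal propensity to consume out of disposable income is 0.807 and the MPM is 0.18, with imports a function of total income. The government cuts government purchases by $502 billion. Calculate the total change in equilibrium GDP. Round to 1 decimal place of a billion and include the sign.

Government-spending multiplier = 1/(1 − c + m) = 1/(1 − 0.807 + 0.18) = 1/0.373 ≈ 2.681.
ΔY = k × ΔG = (−$502 billion) / 0.373 ≈ −$1,345.8 billion.

−$1,345.8 billion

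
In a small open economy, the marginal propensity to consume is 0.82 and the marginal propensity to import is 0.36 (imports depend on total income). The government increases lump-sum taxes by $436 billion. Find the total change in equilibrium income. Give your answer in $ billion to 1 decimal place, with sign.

−$662.1 billion

A lump-sum tax change of +$436 billion shifts disposable income by −$436 billion; first-round consumption changes by −c × ΔT = −0.82 × (+$436 billion) = −$357.52 billion.
Expenditure multiplier = 1/(1 − c + m) = 1/(1 − 0.82 + 0.36) = 1/0.54 ≈ 1.852.
The tax multiplier is −c × k ≈ −1.519, so ΔY = k × (−c·ΔT) = (−$357.52 billion) / 0.54 ≈ −$662.1 billion.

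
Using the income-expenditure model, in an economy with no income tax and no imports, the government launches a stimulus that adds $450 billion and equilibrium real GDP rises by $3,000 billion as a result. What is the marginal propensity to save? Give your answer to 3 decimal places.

0.150

Implied spending multiplier k = ΔY/ΔG = 3,000/450 ≈ 6.6667.
Since k = 1/(1 − MPC), MPC = 1 − 1/k = 1 − ΔG/ΔY = 1 − 450/3,000 = 0.850.
MPS = 1 − MPC = 0.150.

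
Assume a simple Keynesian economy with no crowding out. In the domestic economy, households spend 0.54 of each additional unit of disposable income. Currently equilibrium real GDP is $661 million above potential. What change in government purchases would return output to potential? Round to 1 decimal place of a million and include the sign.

Spending multiplier = 1/(1 − MPC) = 1/(1 − 0.54) = 1/0.46 ≈ 2.174.
Need ΔY = −$661 million, so ΔG = ΔY/k = (−$661 million) × 0.46 ≈ −$304.1 million.
The government should cut government purchases by $304.1 million.

−$304.1 million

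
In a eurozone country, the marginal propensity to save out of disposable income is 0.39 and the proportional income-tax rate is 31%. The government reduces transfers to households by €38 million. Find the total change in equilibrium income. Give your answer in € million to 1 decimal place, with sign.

−€40.0 million

MPC = 1 − MPS = 1 − 0.39 = 0.61.
The transfer change shifts disposable income by −€38 million, so first-round consumption changes by c·ΔTR = 0.61 × (−€38 million) = −€23.18 million.
Expenditure multiplier = 1/(1 − c(1−t)) = 1/(1 − 0.61×0.69) = 1/0.5791 ≈ 1.727.
The transfer multiplier is c × k ≈ 1.053, so ΔY = k × (c·ΔTR) = (−€23.18 million) / 0.5791 ≈ −€40 million.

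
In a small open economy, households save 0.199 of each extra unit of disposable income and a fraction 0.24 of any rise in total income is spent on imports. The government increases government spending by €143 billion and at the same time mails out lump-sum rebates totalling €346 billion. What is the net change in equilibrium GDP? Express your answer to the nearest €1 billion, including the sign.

MPC = 1 − MPS = 1 − 0.199 = 0.801.
Expenditure multiplier = 1/(1 − c + m) = 1/(1 − 0.801 + 0.24) = 1/0.439 ≈ 2.278.
ΔG contributes k·ΔG = (+€143 billion) / 0.439 ≈ +€325.7 billion.
ΔT of −€346 billion changes first-round spending by −c·ΔT = +€277.146 billion, contributing k·(−c·ΔT) = (+€277.146 billion) / 0.439 ≈ +€631.3 billion.
Net ΔY = k(ΔG − c·ΔT) = (+€420.146 billion) / 0.439 ≈ +€957 billion.

+€957 billion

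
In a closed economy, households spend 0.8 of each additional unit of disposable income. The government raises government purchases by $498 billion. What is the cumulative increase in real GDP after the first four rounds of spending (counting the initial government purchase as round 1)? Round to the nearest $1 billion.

$1,470 billion

Round 1 adds ΔG = $498 billion; each later round is MPC = 0.8 times the previous.
After 4 rounds: 498 + 398.4 + 318.72 + 254.976 = ΔG·(1 − c^4)/(1 − c) = 498 × (1 − 0.4096)/0.2 ≈ $1,470 billion.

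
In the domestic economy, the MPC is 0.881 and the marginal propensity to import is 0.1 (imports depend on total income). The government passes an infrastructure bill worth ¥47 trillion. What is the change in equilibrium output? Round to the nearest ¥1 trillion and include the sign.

Expenditure multiplier = 1/(1 − c + m) = 1/(1 − 0.881 + 0.1) = 1/0.219 ≈ 4.566.
ΔY = k × ΔG = (+¥47 trillion) / 0.219 ≈ +¥215 trillion.

+¥215 trillion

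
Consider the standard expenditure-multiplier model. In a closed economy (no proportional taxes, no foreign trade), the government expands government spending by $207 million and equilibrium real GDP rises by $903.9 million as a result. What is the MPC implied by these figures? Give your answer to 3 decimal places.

0.771

Implied spending multiplier k = ΔY/ΔG = 903.9/207 ≈ 4.3667.
Since k = 1/(1 − MPC), MPC = 1 − 1/k = 1 − ΔG/ΔY = 1 − 207/903.9 ≈ 0.771.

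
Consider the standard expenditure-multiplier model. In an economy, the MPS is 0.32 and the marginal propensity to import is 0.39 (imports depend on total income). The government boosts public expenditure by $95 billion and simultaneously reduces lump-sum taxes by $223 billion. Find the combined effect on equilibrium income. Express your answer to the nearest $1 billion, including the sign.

MPC = 1 − MPS = 1 − 0.32 = 0.68.
Expenditure multiplier = 1/(1 − c + m) = 1/(1 − 0.68 + 0.39) = 1/0.71 ≈ 1.408.
ΔG contributes k·ΔG = (+$95 billion) / 0.71 ≈ +$133.8 billion.
ΔT of −$223 billion changes first-round spending by −c·ΔT = +$151.64 billion, contributing k·(−c·ΔT) = (+$151.64 billion) / 0.71 ≈ +$213.6 billion.
Net ΔY = k(ΔG − c·ΔT) = (+$246.64 billion) / 0.71 ≈ +$347 billion.

+$347 billion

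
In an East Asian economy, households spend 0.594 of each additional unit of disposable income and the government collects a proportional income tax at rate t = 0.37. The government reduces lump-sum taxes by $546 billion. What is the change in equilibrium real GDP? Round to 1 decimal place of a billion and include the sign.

A lump-sum tax change of −$546 billion shifts disposable income by +$546 billion; first-round consumption changes by −c × ΔT = −0.594 × (−$546 billion) = +$324.324 billion.
Expenditure multiplier = 1/(1 − c(1−t)) = 1/(1 − 0.594×0.63) = 1/0.62578 ≈ 1.598.
The tax multiplier is −c × k ≈ −0.949, so ΔY = k × (−c·ΔT) = (+$324.324 billion) / 0.62578 ≈ +$518.3 billion.

+$518.3 billion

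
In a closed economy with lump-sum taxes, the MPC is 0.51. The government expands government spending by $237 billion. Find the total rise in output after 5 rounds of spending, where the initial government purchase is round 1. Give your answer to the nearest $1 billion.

Round 1 adds ΔG = $237 billion; each later round is MPC = 0.51 times the previous.
After 5 rounds: 237 + 120.87 + 61.6437 + 31.438287 + 16.03352637 = ΔG·(1 − c^5)/(1 − c) = 237 × (1 − 0.0345025251)/0.49 ≈ $467 billion.

$467 billion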